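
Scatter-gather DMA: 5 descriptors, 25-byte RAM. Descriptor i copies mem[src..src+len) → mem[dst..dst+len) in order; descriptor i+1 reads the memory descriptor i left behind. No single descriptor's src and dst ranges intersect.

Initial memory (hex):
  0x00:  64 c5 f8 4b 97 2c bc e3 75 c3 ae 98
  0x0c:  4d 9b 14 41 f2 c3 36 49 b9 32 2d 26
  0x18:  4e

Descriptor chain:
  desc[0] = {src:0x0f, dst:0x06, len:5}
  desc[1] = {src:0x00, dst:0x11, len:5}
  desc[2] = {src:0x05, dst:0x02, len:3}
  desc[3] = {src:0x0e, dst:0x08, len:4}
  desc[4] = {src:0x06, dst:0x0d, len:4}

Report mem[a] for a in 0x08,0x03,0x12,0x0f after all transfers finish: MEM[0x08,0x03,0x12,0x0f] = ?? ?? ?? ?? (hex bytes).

  after D0: wrote 5B at 0x06 = 41f2c33649
  after D1: wrote 5B at 0x11 = 64c5f84b97
  after D2: wrote 3B at 0x02 = 2c41f2
  after D3: wrote 4B at 0x08 = 1441f264
  after D4: wrote 4B at 0x0d = 41f21441
query mem[0x08]=0x14, mem[0x03]=0x41, mem[0x12]=0xc5, mem[0x0f]=0x14

MEM[0x08,0x03,0x12,0x0f] = 14 41 c5 14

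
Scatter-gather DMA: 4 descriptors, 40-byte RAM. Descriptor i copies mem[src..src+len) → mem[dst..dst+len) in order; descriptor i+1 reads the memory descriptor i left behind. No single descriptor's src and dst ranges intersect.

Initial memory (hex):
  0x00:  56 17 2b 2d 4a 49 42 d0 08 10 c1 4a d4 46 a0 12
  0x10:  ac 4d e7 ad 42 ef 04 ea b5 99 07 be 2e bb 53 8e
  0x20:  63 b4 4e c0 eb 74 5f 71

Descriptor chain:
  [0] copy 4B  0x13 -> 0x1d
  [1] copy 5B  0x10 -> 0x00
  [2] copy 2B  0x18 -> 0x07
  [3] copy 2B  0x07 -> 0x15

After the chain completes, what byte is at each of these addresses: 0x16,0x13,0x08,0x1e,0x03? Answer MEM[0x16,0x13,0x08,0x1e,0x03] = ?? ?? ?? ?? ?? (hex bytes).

MEM[0x16,0x13,0x08,0x1e,0x03] = 99 ad 99 42 ad

  after D0: wrote 4B at 0x1d = ad42ef04
  after D1: wrote 5B at 0x00 = ac4de7ad42
  after D2: wrote 2B at 0x07 = b599
  after D3: wrote 2B at 0x15 = b599
query mem[0x16]=0x99, mem[0x13]=0xad, mem[0x08]=0x99, mem[0x1e]=0x42, mem[0x03]=0xad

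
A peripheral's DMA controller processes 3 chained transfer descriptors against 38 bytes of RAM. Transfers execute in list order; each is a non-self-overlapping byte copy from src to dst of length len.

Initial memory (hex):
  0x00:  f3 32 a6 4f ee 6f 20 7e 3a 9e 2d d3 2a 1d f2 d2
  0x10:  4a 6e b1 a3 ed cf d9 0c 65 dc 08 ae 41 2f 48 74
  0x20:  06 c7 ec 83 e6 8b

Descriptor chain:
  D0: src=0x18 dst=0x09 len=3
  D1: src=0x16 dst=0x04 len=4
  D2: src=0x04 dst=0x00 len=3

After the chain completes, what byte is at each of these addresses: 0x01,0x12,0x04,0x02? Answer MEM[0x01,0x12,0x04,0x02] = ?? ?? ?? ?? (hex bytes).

MEM[0x01,0x12,0x04,0x02] = 0c b1 d9 65

D0: mem[0x09..0x0b] <- [65 dc 08]
D1: mem[0x04..0x07] <- [d9 0c 65 dc]
D2: mem[0x00..0x02] <- [d9 0c 65]
query mem[0x01]=0x0c, mem[0x12]=0xb1, mem[0x04]=0xd9, mem[0x02]=0x65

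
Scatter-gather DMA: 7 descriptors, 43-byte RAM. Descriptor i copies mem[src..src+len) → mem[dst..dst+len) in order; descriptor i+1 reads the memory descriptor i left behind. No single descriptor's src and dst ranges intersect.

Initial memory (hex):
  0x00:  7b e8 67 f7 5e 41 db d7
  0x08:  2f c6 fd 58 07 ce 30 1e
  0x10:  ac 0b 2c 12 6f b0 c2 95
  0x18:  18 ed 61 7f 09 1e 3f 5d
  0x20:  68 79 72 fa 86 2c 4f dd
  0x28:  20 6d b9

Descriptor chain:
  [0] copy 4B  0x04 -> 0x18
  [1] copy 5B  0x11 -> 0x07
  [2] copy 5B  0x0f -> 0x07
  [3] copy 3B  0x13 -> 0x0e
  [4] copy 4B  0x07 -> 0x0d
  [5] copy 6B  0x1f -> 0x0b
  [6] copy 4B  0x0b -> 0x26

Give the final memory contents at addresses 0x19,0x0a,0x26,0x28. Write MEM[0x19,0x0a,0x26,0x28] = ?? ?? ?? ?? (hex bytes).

MEM[0x19,0x0a,0x26,0x28] = 41 2c 5d 79

D0: mem[0x18..0x1b] <- [5e 41 db d7]
D1: mem[0x07..0x0b] <- [0b 2c 12 6f b0]
D2: mem[0x07..0x0b] <- [1e ac 0b 2c 12]
D3: mem[0x0e..0x10] <- [12 6f b0]
D4: mem[0x0d..0x10] <- [1e ac 0b 2c]
D5: mem[0x0b..0x10] <- [5d 68 79 72 fa 86]
D6: mem[0x26..0x29] <- [5d 68 79 72]
query mem[0x19]=0x41, mem[0x0a]=0x2c, mem[0x26]=0x5d, mem[0x28]=0x79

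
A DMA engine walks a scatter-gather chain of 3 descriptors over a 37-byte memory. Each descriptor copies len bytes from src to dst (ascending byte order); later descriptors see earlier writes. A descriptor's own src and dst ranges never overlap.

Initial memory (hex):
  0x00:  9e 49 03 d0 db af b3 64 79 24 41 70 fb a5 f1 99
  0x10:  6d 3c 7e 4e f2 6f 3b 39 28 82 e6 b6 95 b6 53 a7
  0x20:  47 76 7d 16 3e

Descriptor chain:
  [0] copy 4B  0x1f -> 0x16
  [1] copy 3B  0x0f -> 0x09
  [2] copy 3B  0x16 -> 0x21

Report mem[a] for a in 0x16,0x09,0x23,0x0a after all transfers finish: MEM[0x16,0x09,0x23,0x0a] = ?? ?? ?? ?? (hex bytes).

[0] 0x1f->0x16 len=4 : a7 47 76 7d
[1] 0x0f->0x09 len=3 : 99 6d 3c
[2] 0x16->0x21 len=3 : a7 47 76
query mem[0x16]=0xa7, mem[0x09]=0x99, mem[0x23]=0x76, mem[0x0a]=0x6d

MEM[0x16,0x09,0x23,0x0a] = a7 99 76 6d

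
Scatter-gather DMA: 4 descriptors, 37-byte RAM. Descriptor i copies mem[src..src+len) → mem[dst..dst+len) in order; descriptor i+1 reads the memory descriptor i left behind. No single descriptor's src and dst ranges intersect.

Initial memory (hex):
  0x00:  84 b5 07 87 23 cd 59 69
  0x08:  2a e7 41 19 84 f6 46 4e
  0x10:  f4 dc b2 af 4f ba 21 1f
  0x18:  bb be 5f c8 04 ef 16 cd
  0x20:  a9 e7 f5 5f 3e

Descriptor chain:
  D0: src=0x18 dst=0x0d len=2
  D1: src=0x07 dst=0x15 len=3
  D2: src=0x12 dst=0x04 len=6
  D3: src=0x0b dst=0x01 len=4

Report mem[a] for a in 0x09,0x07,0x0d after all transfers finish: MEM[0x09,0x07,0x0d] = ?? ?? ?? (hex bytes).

MEM[0x09,0x07,0x0d] = e7 69 bb

[0] 0x18->0x0d len=2 : bb be
[1] 0x07->0x15 len=3 : 69 2a e7
[2] 0x12->0x04 len=6 : b2 af 4f 69 2a e7
[3] 0x0b->0x01 len=4 : 19 84 bb be
query mem[0x09]=0xe7, mem[0x07]=0x69, mem[0x0d]=0xbb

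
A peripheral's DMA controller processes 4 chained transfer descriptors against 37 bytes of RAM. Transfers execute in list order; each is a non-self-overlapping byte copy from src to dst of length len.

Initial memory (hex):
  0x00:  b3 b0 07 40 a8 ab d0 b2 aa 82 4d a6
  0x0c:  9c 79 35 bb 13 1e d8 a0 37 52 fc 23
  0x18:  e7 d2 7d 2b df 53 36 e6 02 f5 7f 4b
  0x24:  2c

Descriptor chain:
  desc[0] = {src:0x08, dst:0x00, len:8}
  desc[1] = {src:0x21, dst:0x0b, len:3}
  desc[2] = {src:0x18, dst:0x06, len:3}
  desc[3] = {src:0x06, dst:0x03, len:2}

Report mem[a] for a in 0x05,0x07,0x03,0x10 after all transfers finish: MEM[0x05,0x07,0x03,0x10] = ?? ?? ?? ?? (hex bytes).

D0: mem[0x00..0x07] <- [aa 82 4d a6 9c 79 35 bb]
D1: mem[0x0b..0x0d] <- [f5 7f 4b]
D2: mem[0x06..0x08] <- [e7 d2 7d]
D3: mem[0x03..0x04] <- [e7 d2]
query mem[0x05]=0x79, mem[0x07]=0xd2, mem[0x03]=0xe7, mem[0x10]=0x13

MEM[0x05,0x07,0x03,0x10] = 79 d2 e7 13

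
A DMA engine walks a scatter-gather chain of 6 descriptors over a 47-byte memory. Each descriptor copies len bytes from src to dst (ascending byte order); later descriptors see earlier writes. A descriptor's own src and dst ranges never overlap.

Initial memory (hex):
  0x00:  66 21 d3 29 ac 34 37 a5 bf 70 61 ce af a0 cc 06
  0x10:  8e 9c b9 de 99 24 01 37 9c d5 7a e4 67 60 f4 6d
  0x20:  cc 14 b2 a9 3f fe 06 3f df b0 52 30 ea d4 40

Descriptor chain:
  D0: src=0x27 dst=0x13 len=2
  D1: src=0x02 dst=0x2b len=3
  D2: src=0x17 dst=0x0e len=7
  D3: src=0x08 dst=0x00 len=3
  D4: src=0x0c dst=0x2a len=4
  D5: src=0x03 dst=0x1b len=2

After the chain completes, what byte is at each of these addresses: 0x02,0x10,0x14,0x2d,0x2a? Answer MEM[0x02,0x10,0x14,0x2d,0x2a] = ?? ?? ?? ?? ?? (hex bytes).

MEM[0x02,0x10,0x14,0x2d,0x2a] = 61 d5 60 9c af

#0 dst[0x13+2] := {0x3f,0xdf}
#1 dst[0x2b+3] := {0xd3,0x29,0xac}
#2 dst[0x0e+7] := {0x37,0x9c,0xd5,0x7a,0xe4,0x67,0x60}
#3 dst[0x00+3] := {0xbf,0x70,0x61}
#4 dst[0x2a+4] := {0xaf,0xa0,0x37,0x9c}
#5 dst[0x1b+2] := {0x29,0xac}
query mem[0x02]=0x61, mem[0x10]=0xd5, mem[0x14]=0x60, mem[0x2d]=0x9c, mem[0x2a]=0xaf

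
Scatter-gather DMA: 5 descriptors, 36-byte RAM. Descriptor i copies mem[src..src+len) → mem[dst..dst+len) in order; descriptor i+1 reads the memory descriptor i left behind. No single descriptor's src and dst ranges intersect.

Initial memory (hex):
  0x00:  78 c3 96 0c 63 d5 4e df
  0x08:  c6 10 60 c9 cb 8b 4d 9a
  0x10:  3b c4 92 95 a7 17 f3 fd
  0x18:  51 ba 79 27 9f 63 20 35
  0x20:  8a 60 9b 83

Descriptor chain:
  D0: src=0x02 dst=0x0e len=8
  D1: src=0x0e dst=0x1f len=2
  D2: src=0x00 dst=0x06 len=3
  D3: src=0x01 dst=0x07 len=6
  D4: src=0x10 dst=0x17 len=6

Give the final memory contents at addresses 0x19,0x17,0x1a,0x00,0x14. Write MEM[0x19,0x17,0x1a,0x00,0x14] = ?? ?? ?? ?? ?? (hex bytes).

#0 dst[0x0e+8] := {0x96,0x0c,0x63,0xd5,0x4e,0xdf,0xc6,0x10}
#1 dst[0x1f+2] := {0x96,0x0c}
#2 dst[0x06+3] := {0x78,0xc3,0x96}
#3 dst[0x07+6] := {0xc3,0x96,0x0c,0x63,0xd5,0x78}
#4 dst[0x17+6] := {0x63,0xd5,0x4e,0xdf,0xc6,0x10}
query mem[0x19]=0x4e, mem[0x17]=0x63, mem[0x1a]=0xdf, mem[0x00]=0x78, mem[0x14]=0xc6

MEM[0x19,0x17,0x1a,0x00,0x14] = 4e 63 df 78 c6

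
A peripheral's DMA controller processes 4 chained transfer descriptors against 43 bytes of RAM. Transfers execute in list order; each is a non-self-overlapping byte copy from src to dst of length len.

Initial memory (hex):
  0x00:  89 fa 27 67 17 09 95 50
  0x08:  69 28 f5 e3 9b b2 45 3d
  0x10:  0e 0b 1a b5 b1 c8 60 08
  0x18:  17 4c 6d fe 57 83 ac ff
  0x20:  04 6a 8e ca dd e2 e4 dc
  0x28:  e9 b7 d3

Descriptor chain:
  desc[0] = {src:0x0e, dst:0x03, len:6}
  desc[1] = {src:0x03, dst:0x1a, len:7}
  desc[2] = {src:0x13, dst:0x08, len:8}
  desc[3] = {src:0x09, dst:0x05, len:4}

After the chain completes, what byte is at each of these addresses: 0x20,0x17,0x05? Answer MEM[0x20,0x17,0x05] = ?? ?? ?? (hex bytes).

#0 dst[0x03+6] := {0x45,0x3d,0x0e,0x0b,0x1a,0xb5}
#1 dst[0x1a+7] := {0x45,0x3d,0x0e,0x0b,0x1a,0xb5,0x28}
#2 dst[0x08+8] := {0xb5,0xb1,0xc8,0x60,0x08,0x17,0x4c,0x45}
#3 dst[0x05+4] := {0xb1,0xc8,0x60,0x08}
query mem[0x20]=0x28, mem[0x17]=0x08, mem[0x05]=0xb1

MEM[0x20,0x17,0x05] = 28 08 b1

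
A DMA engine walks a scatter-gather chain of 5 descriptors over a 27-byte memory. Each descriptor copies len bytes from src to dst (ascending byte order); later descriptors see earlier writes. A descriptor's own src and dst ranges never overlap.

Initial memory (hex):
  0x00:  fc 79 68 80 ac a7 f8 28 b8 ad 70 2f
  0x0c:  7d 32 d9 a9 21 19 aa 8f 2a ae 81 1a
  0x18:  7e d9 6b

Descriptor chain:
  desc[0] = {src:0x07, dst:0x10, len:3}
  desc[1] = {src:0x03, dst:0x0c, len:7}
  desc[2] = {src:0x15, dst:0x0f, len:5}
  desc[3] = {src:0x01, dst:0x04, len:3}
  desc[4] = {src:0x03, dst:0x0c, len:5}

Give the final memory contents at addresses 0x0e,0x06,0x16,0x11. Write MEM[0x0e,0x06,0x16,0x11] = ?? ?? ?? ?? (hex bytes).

MEM[0x0e,0x06,0x16,0x11] = 68 80 81 1a

#0 dst[0x10+3] := {0x28,0xb8,0xad}
#1 dst[0x0c+7] := {0x80,0xac,0xa7,0xf8,0x28,0xb8,0xad}
#2 dst[0x0f+5] := {0xae,0x81,0x1a,0x7e,0xd9}
#3 dst[0x04+3] := {0x79,0x68,0x80}
#4 dst[0x0c+5] := {0x80,0x79,0x68,0x80,0x28}
query mem[0x0e]=0x68, mem[0x06]=0x80, mem[0x16]=0x81, mem[0x11]=0x1a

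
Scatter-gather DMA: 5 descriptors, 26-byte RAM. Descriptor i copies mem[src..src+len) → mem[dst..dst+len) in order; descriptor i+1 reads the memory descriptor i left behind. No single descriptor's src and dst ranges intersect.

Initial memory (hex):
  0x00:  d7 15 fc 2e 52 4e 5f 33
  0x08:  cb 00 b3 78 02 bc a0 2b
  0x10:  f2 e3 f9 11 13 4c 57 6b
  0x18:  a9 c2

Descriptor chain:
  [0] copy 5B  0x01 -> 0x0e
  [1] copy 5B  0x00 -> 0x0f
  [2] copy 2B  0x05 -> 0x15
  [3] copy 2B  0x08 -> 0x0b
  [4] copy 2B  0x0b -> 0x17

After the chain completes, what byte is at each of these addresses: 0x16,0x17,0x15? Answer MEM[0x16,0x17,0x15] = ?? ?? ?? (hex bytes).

D0: mem[0x0e..0x12] <- [15 fc 2e 52 4e]
D1: mem[0x0f..0x13] <- [d7 15 fc 2e 52]
D2: mem[0x15..0x16] <- [4e 5f]
D3: mem[0x0b..0x0c] <- [cb 00]
D4: mem[0x17..0x18] <- [cb 00]
query mem[0x16]=0x5f, mem[0x17]=0xcb, mem[0x15]=0x4e

MEM[0x16,0x17,0x15] = 5f cb 4e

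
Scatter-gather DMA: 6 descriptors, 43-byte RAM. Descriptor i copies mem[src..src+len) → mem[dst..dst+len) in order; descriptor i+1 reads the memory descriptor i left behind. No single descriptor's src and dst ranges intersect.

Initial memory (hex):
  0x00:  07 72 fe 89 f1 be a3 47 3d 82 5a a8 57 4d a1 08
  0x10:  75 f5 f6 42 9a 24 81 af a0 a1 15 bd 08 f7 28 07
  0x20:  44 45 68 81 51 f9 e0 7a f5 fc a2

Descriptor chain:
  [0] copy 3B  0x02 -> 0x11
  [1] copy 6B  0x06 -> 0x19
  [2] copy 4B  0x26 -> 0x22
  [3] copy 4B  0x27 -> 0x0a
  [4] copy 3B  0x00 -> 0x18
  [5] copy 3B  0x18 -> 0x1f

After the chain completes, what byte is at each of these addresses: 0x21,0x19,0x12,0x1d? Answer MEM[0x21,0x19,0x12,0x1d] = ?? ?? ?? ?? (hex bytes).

D0: mem[0x11..0x13] <- [fe 89 f1]
D1: mem[0x19..0x1e] <- [a3 47 3d 82 5a a8]
D2: mem[0x22..0x25] <- [e0 7a f5 fc]
D3: mem[0x0a..0x0d] <- [7a f5 fc a2]
D4: mem[0x18..0x1a] <- [07 72 fe]
D5: mem[0x1f..0x21] <- [07 72 fe]
query mem[0x21]=0xfe, mem[0x19]=0x72, mem[0x12]=0x89, mem[0x1d]=0x5a

MEM[0x21,0x19,0x12,0x1d] = fe 72 89 5a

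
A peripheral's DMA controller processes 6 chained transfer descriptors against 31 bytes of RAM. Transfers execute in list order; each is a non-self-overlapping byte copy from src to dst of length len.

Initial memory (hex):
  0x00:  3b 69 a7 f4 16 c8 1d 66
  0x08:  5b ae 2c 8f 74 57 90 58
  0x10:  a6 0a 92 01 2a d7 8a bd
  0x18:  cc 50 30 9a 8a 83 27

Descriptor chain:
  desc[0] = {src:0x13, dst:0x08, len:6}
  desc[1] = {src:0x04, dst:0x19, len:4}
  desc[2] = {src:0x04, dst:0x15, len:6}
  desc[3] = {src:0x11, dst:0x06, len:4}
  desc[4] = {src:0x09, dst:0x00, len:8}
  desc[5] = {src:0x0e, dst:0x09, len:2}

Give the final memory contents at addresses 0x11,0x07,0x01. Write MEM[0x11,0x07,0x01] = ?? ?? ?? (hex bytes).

#0 dst[0x08+6] := {0x01,0x2a,0xd7,0x8a,0xbd,0xcc}
#1 dst[0x19+4] := {0x16,0xc8,0x1d,0x66}
#2 dst[0x15+6] := {0x16,0xc8,0x1d,0x66,0x01,0x2a}
#3 dst[0x06+4] := {0x0a,0x92,0x01,0x2a}
#4 dst[0x00+8] := {0x2a,0xd7,0x8a,0xbd,0xcc,0x90,0x58,0xa6}
#5 dst[0x09+2] := {0x90,0x58}
query mem[0x11]=0x0a, mem[0x07]=0xa6, mem[0x01]=0xd7

MEM[0x11,0x07,0x01] = 0a a6 d7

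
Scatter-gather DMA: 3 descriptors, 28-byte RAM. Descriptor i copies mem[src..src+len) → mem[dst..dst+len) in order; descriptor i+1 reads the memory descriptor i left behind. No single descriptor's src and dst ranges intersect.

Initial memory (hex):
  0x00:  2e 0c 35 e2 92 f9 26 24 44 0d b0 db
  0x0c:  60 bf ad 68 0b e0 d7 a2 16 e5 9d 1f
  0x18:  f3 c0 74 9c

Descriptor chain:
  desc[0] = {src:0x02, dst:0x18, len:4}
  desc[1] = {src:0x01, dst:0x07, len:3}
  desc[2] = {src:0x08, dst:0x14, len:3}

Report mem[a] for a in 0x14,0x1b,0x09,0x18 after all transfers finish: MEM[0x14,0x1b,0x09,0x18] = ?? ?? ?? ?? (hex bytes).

MEM[0x14,0x1b,0x09,0x18] = 35 f9 e2 35

D0: mem[0x18..0x1b] <- [35 e2 92 f9]
D1: mem[0x07..0x09] <- [0c 35 e2]
D2: mem[0x14..0x16] <- [35 e2 b0]
query mem[0x14]=0x35, mem[0x1b]=0xf9, mem[0x09]=0xe2, mem[0x18]=0x35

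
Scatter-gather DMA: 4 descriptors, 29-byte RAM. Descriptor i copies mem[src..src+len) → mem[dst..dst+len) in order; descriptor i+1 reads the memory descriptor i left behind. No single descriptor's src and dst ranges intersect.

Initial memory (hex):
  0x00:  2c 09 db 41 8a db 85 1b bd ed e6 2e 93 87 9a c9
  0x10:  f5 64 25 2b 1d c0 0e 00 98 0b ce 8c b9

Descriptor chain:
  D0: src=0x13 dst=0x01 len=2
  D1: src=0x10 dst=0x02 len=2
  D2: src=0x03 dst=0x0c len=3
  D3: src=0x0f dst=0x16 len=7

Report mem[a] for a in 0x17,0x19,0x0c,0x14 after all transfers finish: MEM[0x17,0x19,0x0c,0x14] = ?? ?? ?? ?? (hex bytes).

MEM[0x17,0x19,0x0c,0x14] = f5 25 64 1d

D0: mem[0x01..0x02] <- [2b 1d]
D1: mem[0x02..0x03] <- [f5 64]
D2: mem[0x0c..0x0e] <- [64 8a db]
D3: mem[0x16..0x1c] <- [c9 f5 64 25 2b 1d c0]
query mem[0x17]=0xf5, mem[0x19]=0x25, mem[0x0c]=0x64, mem[0x14]=0x1d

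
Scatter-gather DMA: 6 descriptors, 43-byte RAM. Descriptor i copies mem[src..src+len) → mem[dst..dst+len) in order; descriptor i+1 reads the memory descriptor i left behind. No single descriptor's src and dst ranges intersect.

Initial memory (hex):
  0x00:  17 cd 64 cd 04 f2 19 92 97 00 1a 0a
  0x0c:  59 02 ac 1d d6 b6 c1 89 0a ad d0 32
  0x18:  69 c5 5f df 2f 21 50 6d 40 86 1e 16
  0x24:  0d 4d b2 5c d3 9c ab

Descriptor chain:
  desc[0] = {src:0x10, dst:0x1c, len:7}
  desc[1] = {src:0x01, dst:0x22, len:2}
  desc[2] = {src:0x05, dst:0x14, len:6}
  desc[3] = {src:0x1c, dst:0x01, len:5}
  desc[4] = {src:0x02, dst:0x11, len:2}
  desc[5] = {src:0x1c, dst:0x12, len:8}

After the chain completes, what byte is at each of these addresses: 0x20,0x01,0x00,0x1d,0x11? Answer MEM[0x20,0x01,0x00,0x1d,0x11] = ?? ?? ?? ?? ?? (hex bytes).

MEM[0x20,0x01,0x00,0x1d,0x11] = 0a d6 17 b6 b6

D0: mem[0x1c..0x22] <- [d6 b6 c1 89 0a ad d0]
D1: mem[0x22..0x23] <- [cd 64]
D2: mem[0x14..0x19] <- [f2 19 92 97 00 1a]
D3: mem[0x01..0x05] <- [d6 b6 c1 89 0a]
D4: mem[0x11..0x12] <- [b6 c1]
D5: mem[0x12..0x19] <- [d6 b6 c1 89 0a ad cd 64]
query mem[0x20]=0x0a, mem[0x01]=0xd6, mem[0x00]=0x17, mem[0x1d]=0xb6, mem[0x11]=0xb6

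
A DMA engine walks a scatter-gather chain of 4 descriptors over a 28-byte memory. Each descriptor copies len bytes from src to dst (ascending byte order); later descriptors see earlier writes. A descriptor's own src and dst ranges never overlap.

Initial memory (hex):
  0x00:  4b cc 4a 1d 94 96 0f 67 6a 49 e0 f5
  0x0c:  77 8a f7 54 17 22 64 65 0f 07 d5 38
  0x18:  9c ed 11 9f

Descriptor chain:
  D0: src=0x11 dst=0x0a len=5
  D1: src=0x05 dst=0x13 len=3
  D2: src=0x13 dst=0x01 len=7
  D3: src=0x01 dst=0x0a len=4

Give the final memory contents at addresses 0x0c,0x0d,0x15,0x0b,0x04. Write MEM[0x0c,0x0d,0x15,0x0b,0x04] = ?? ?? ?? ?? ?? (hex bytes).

MEM[0x0c,0x0d,0x15,0x0b,0x04] = 67 d5 67 0f d5

[0] 0x11->0x0a len=5 : 22 64 65 0f 07
[1] 0x05->0x13 len=3 : 96 0f 67
[2] 0x13->0x01 len=7 : 96 0f 67 d5 38 9c ed
[3] 0x01->0x0a len=4 : 96 0f 67 d5
query mem[0x0c]=0x67, mem[0x0d]=0xd5, mem[0x15]=0x67, mem[0x0b]=0x0f, mem[0x04]=0xd5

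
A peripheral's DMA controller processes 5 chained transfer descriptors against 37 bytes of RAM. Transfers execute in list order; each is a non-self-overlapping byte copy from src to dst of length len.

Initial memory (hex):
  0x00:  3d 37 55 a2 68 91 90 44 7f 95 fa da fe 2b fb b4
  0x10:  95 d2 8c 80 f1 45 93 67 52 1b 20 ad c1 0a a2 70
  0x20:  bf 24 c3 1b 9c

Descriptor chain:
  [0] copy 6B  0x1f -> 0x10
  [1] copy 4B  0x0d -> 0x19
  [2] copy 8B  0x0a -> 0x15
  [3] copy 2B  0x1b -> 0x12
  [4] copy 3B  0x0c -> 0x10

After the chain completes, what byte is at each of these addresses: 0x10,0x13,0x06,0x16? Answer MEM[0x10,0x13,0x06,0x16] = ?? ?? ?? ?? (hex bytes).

  after D0: wrote 6B at 0x10 = 70bf24c31b9c
  after D1: wrote 4B at 0x19 = 2bfbb470
  after D2: wrote 8B at 0x15 = fadafe2bfbb470bf
  after D3: wrote 2B at 0x12 = 70bf
  after D4: wrote 3B at 0x10 = fe2bfb
query mem[0x10]=0xfe, mem[0x13]=0xbf, mem[0x06]=0x90, mem[0x16]=0xda

MEM[0x10,0x13,0x06,0x16] = fe bf 90 da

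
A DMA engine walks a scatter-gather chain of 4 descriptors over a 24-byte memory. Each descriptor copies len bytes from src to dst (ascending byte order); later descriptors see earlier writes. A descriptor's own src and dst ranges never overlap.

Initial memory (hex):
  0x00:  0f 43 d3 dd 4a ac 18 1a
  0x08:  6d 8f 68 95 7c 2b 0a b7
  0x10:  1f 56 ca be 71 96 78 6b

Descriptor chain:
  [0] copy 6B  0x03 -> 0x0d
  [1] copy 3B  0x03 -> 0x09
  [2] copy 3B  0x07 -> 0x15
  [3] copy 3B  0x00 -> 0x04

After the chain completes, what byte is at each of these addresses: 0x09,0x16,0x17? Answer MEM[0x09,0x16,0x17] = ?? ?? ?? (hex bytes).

MEM[0x09,0x16,0x17] = dd 6d dd

#0 dst[0x0d+6] := {0xdd,0x4a,0xac,0x18,0x1a,0x6d}
#1 dst[0x09+3] := {0xdd,0x4a,0xac}
#2 dst[0x15+3] := {0x1a,0x6d,0xdd}
#3 dst[0x04+3] := {0x0f,0x43,0xd3}
query mem[0x09]=0xdd, mem[0x16]=0x6d, mem[0x17]=0xdd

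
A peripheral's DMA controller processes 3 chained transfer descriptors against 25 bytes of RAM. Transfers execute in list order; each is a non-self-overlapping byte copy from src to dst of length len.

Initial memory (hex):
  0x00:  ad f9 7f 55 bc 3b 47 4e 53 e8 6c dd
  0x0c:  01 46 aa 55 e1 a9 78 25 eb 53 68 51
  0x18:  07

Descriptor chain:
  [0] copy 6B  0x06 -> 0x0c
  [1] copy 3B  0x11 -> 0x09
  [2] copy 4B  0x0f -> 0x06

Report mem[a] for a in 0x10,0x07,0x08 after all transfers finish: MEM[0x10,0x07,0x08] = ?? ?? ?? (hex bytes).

D0: mem[0x0c..0x11] <- [47 4e 53 e8 6c dd]
D1: mem[0x09..0x0b] <- [dd 78 25]
D2: mem[0x06..0x09] <- [e8 6c dd 78]
query mem[0x10]=0x6c, mem[0x07]=0x6c, mem[0x08]=0xdd

MEM[0x10,0x07,0x08] = 6c 6c dd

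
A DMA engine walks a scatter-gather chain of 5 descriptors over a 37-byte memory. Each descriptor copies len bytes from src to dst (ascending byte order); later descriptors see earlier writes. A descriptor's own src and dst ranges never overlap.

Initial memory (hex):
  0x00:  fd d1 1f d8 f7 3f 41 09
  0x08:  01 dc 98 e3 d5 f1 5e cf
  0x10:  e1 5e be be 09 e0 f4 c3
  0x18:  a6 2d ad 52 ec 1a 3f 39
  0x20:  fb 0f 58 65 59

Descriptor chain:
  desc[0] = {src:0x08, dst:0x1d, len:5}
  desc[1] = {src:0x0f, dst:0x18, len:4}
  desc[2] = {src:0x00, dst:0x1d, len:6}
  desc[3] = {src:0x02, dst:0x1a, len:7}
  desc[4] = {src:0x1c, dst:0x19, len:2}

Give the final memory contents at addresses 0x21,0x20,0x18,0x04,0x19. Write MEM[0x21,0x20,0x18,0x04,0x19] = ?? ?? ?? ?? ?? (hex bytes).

MEM[0x21,0x20,0x18,0x04,0x19] = f7 01 cf f7 f7

[0] 0x08->0x1d len=5 : 01 dc 98 e3 d5
[1] 0x0f->0x18 len=4 : cf e1 5e be
[2] 0x00->0x1d len=6 : fd d1 1f d8 f7 3f
[3] 0x02->0x1a len=7 : 1f d8 f7 3f 41 09 01
[4] 0x1c->0x19 len=2 : f7 3f
query mem[0x21]=0xf7, mem[0x20]=0x01, mem[0x18]=0xcf, mem[0x04]=0xf7, mem[0x19]=0xf7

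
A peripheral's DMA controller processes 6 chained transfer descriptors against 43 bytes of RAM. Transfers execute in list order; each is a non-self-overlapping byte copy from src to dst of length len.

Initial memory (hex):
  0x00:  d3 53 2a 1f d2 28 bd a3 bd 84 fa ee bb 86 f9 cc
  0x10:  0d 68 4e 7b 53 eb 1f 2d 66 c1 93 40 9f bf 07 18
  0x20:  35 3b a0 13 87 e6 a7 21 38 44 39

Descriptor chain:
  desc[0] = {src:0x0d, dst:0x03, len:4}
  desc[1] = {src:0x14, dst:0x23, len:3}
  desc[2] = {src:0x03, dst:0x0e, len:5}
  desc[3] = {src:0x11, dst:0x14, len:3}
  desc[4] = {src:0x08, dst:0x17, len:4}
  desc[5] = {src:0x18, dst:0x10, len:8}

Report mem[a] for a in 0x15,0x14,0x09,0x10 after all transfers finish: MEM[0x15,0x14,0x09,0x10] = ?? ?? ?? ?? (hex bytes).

MEM[0x15,0x14,0x09,0x10] = bf 9f 84 84

  after D0: wrote 4B at 0x03 = 86f9cc0d
  after D1: wrote 3B at 0x23 = 53eb1f
  after D2: wrote 5B at 0x0e = 86f9cc0da3
  after D3: wrote 3B at 0x14 = 0da37b
  after D4: wrote 4B at 0x17 = bd84faee
  after D5: wrote 8B at 0x10 = 84faee409fbf0718
query mem[0x15]=0xbf, mem[0x14]=0x9f, mem[0x09]=0x84, mem[0x10]=0x84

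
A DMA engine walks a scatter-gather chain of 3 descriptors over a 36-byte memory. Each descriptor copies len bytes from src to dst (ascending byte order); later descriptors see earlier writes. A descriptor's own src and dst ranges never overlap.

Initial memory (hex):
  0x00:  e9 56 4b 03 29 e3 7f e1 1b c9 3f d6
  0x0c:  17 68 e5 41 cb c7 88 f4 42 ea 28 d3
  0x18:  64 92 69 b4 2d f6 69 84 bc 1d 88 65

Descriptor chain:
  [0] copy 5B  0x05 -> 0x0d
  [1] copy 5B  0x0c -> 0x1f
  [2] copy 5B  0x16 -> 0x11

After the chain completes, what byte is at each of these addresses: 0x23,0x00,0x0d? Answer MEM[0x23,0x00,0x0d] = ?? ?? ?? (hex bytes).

MEM[0x23,0x00,0x0d] = 1b e9 e3

[0] 0x05->0x0d len=5 : e3 7f e1 1b c9
[1] 0x0c->0x1f len=5 : 17 e3 7f e1 1b
[2] 0x16->0x11 len=5 : 28 d3 64 92 69
query mem[0x23]=0x1b, mem[0x00]=0xe9, mem[0x0d]=0xe3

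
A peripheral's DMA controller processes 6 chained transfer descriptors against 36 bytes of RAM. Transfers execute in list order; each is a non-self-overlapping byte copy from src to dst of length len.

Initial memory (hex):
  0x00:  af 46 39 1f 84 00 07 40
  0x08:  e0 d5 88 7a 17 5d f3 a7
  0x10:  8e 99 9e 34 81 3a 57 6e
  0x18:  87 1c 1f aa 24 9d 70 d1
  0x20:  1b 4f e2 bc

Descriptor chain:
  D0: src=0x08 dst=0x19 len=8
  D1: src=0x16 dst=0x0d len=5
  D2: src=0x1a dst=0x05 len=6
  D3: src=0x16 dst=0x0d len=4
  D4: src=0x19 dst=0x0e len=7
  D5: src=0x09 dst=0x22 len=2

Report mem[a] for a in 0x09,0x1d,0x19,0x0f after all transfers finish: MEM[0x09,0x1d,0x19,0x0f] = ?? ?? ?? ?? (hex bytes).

MEM[0x09,0x1d,0x19,0x0f] = 5d 17 e0 d5

[0] 0x08->0x19 len=8 : e0 d5 88 7a 17 5d f3 a7
[1] 0x16->0x0d len=5 : 57 6e 87 e0 d5
[2] 0x1a->0x05 len=6 : d5 88 7a 17 5d f3
[3] 0x16->0x0d len=4 : 57 6e 87 e0
[4] 0x19->0x0e len=7 : e0 d5 88 7a 17 5d f3
[5] 0x09->0x22 len=2 : 5d f3
query mem[0x09]=0x5d, mem[0x1d]=0x17, mem[0x19]=0xe0, mem[0x0f]=0xd5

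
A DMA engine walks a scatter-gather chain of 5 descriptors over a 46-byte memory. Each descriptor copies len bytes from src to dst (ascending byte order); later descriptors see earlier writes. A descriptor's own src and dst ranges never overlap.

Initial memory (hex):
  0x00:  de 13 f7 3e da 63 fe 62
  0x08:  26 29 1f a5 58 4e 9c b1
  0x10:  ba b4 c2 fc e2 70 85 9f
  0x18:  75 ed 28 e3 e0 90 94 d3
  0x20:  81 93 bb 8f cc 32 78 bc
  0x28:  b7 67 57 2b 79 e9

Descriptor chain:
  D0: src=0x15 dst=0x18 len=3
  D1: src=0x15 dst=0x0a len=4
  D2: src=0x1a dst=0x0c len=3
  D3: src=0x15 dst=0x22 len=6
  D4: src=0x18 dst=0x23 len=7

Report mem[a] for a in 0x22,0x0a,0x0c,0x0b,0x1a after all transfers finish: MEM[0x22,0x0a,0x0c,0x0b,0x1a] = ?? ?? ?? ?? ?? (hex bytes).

MEM[0x22,0x0a,0x0c,0x0b,0x1a] = 70 70 9f 85 9f

  after D0: wrote 3B at 0x18 = 70859f
  after D1: wrote 4B at 0x0a = 70859f70
  after D2: wrote 3B at 0x0c = 9fe3e0
  after D3: wrote 6B at 0x22 = 70859f70859f
  after D4: wrote 7B at 0x23 = 70859fe3e09094
query mem[0x22]=0x70, mem[0x0a]=0x70, mem[0x0c]=0x9f, mem[0x0b]=0x85, mem[0x1a]=0x9f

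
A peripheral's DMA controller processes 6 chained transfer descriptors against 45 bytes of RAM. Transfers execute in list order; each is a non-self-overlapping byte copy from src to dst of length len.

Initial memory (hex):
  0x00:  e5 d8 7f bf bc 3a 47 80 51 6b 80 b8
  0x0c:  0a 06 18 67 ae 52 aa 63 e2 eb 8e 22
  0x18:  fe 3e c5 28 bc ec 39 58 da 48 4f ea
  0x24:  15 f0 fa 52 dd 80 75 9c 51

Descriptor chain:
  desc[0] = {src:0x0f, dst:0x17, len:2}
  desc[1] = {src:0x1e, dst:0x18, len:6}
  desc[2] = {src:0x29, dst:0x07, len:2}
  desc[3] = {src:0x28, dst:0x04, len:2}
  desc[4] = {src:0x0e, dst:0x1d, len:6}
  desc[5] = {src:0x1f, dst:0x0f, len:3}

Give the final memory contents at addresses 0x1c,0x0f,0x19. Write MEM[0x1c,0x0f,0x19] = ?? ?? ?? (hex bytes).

MEM[0x1c,0x0f,0x19] = 4f ae 58

[0] 0x0f->0x17 len=2 : 67 ae
[1] 0x1e->0x18 len=6 : 39 58 da 48 4f ea
[2] 0x29->0x07 len=2 : 80 75
[3] 0x28->0x04 len=2 : dd 80
[4] 0x0e->0x1d len=6 : 18 67 ae 52 aa 63
[5] 0x1f->0x0f len=3 : ae 52 aa
query mem[0x1c]=0x4f, mem[0x0f]=0xae, mem[0x19]=0x58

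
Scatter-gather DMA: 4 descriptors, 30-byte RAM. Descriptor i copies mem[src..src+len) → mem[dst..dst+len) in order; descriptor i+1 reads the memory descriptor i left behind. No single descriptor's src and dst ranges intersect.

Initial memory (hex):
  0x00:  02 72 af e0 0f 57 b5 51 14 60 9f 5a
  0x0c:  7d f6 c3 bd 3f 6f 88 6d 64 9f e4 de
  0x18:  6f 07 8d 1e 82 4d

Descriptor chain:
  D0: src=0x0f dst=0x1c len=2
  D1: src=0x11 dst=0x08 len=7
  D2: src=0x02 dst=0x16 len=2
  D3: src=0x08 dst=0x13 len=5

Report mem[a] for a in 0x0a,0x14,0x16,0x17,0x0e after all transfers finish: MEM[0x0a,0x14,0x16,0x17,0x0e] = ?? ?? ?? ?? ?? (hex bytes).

#0 dst[0x1c+2] := {0xbd,0x3f}
#1 dst[0x08+7] := {0x6f,0x88,0x6d,0x64,0x9f,0xe4,0xde}
#2 dst[0x16+2] := {0xaf,0xe0}
#3 dst[0x13+5] := {0x6f,0x88,0x6d,0x64,0x9f}
query mem[0x0a]=0x6d, mem[0x14]=0x88, mem[0x16]=0x64, mem[0x17]=0x9f, mem[0x0e]=0xde

MEM[0x0a,0x14,0x16,0x17,0x0e] = 6d 88 64 9f de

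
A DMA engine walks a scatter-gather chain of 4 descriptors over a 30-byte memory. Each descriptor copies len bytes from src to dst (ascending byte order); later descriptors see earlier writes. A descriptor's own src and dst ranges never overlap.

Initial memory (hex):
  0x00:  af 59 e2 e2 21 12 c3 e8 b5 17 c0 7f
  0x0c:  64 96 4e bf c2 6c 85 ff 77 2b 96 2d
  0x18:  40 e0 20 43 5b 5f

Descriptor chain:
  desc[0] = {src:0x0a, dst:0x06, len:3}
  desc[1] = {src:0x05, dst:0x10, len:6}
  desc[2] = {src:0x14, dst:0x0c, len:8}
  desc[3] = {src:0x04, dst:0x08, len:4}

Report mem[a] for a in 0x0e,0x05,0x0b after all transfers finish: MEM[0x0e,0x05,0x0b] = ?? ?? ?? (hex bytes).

[0] 0x0a->0x06 len=3 : c0 7f 64
[1] 0x05->0x10 len=6 : 12 c0 7f 64 17 c0
[2] 0x14->0x0c len=8 : 17 c0 96 2d 40 e0 20 43
[3] 0x04->0x08 len=4 : 21 12 c0 7f
query mem[0x0e]=0x96, mem[0x05]=0x12, mem[0x0b]=0x7f

MEM[0x0e,0x05,0x0b] = 96 12 7f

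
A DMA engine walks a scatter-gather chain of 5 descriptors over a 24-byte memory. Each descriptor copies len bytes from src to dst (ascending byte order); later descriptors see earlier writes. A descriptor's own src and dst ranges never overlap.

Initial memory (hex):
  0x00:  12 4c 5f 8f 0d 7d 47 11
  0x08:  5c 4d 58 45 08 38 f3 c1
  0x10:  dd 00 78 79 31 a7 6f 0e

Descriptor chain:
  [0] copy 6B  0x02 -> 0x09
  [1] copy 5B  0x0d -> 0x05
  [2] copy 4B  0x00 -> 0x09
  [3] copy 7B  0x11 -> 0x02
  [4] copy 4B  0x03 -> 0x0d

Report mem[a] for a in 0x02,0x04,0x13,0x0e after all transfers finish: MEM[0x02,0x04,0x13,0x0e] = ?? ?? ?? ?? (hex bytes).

  after D0: wrote 6B at 0x09 = 5f8f0d7d4711
  after D1: wrote 5B at 0x05 = 4711c1dd00
  after D2: wrote 4B at 0x09 = 124c5f8f
  after D3: wrote 7B at 0x02 = 00787931a76f0e
  after D4: wrote 4B at 0x0d = 787931a7
query mem[0x02]=0x00, mem[0x04]=0x79, mem[0x13]=0x79, mem[0x0e]=0x79

MEM[0x02,0x04,0x13,0x0e] = 00 79 79 79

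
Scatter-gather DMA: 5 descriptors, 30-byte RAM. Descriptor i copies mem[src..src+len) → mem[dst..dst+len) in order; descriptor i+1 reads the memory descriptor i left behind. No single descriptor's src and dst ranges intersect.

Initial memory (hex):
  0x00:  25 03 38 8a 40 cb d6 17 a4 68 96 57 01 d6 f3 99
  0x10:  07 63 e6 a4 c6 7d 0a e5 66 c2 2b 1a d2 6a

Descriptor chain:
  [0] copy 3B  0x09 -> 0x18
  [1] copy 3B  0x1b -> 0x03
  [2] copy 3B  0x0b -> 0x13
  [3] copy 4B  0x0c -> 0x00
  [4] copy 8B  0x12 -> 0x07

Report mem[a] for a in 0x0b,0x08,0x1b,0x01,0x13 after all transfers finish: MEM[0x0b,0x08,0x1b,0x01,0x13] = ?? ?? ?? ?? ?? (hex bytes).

[0] 0x09->0x18 len=3 : 68 96 57
[1] 0x1b->0x03 len=3 : 1a d2 6a
[2] 0x0b->0x13 len=3 : 57 01 d6
[3] 0x0c->0x00 len=4 : 01 d6 f3 99
[4] 0x12->0x07 len=8 : e6 57 01 d6 0a e5 68 96
query mem[0x0b]=0x0a, mem[0x08]=0x57, mem[0x1b]=0x1a, mem[0x01]=0xd6, mem[0x13]=0x57

MEM[0x0b,0x08,0x1b,0x01,0x13] = 0a 57 1a d6 57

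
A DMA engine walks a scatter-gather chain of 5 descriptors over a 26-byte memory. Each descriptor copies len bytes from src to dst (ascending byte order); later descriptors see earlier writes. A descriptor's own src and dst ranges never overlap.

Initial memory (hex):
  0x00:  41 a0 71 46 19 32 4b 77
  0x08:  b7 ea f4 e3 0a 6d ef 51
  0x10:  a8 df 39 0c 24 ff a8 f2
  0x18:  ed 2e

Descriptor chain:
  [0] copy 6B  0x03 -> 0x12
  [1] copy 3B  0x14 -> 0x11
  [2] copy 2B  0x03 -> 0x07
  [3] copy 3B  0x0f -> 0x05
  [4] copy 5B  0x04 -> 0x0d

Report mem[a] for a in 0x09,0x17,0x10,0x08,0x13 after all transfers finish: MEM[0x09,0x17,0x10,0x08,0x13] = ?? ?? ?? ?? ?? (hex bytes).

D0: mem[0x12..0x17] <- [46 19 32 4b 77 b7]
D1: mem[0x11..0x13] <- [32 4b 77]
D2: mem[0x07..0x08] <- [46 19]
D3: mem[0x05..0x07] <- [51 a8 32]
D4: mem[0x0d..0x11] <- [19 51 a8 32 19]
query mem[0x09]=0xea, mem[0x17]=0xb7, mem[0x10]=0x32, mem[0x08]=0x19, mem[0x13]=0x77

MEM[0x09,0x17,0x10,0x08,0x13] = ea b7 32 19 77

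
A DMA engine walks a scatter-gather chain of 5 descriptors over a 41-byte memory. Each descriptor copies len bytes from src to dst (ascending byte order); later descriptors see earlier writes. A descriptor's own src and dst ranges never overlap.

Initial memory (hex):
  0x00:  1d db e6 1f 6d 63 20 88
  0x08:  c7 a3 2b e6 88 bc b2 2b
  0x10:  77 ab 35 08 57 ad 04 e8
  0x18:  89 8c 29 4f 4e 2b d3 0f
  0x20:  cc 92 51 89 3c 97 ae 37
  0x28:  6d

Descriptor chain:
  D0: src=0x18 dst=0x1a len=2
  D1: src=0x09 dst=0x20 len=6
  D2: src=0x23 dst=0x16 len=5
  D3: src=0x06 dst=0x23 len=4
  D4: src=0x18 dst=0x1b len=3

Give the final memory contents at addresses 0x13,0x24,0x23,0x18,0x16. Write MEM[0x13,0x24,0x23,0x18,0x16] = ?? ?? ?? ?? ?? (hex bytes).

  after D0: wrote 2B at 0x1a = 898c
  after D1: wrote 6B at 0x20 = a32be688bcb2
  after D2: wrote 5B at 0x16 = 88bcb2ae37
  after D3: wrote 4B at 0x23 = 2088c7a3
  after D4: wrote 3B at 0x1b = b2ae37
query mem[0x13]=0x08, mem[0x24]=0x88, mem[0x23]=0x20, mem[0x18]=0xb2, mem[0x16]=0x88

MEM[0x13,0x24,0x23,0x18,0x16] = 08 88 20 b2 88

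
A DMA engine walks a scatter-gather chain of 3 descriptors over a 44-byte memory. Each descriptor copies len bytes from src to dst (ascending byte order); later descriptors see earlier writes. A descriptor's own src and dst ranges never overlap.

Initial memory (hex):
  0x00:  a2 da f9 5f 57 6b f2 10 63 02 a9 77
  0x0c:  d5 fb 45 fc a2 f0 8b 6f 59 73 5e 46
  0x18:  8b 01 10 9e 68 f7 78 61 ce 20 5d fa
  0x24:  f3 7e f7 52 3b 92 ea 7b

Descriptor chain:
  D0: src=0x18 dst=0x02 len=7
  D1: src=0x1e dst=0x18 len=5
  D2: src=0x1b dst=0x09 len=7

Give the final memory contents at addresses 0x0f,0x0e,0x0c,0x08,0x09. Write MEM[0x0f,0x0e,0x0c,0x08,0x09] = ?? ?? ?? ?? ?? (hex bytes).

#0 dst[0x02+7] := {0x8b,0x01,0x10,0x9e,0x68,0xf7,0x78}
#1 dst[0x18+5] := {0x78,0x61,0xce,0x20,0x5d}
#2 dst[0x09+7] := {0x20,0x5d,0xf7,0x78,0x61,0xce,0x20}
query mem[0x0f]=0x20, mem[0x0e]=0xce, mem[0x0c]=0x78, mem[0x08]=0x78, mem[0x09]=0x20

MEM[0x0f,0x0e,0x0c,0x08,0x09] = 20 ce 78 78 20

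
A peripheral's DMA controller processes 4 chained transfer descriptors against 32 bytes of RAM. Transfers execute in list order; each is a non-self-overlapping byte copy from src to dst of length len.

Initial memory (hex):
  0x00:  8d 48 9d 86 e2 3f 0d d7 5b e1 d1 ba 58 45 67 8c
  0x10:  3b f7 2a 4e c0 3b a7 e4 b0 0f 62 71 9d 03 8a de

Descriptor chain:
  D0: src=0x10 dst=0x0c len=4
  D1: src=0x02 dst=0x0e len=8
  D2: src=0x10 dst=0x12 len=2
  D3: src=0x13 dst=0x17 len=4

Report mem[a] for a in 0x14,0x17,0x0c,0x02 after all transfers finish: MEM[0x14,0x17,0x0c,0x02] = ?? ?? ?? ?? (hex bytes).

D0: mem[0x0c..0x0f] <- [3b f7 2a 4e]
D1: mem[0x0e..0x15] <- [9d 86 e2 3f 0d d7 5b e1]
D2: mem[0x12..0x13] <- [e2 3f]
D3: mem[0x17..0x1a] <- [3f 5b e1 a7]
query mem[0x14]=0x5b, mem[0x17]=0x3f, mem[0x0c]=0x3b, mem[0x02]=0x9d

MEM[0x14,0x17,0x0c,0x02] = 5b 3f 3b 9d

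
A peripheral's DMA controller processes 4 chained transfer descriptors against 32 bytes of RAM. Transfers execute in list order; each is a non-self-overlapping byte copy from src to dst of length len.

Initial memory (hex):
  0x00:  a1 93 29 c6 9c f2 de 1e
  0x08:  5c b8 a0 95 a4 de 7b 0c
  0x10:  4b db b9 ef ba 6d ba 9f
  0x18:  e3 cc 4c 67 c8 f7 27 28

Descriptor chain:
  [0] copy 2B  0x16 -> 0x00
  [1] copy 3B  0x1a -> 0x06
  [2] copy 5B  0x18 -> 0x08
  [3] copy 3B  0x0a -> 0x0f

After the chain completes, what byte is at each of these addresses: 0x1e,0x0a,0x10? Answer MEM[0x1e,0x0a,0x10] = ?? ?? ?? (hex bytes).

MEM[0x1e,0x0a,0x10] = 27 4c 67

[0] 0x16->0x00 len=2 : ba 9f
[1] 0x1a->0x06 len=3 : 4c 67 c8
[2] 0x18->0x08 len=5 : e3 cc 4c 67 c8
[3] 0x0a->0x0f len=3 : 4c 67 c8
query mem[0x1e]=0x27, mem[0x0a]=0x4c, mem[0x10]=0x67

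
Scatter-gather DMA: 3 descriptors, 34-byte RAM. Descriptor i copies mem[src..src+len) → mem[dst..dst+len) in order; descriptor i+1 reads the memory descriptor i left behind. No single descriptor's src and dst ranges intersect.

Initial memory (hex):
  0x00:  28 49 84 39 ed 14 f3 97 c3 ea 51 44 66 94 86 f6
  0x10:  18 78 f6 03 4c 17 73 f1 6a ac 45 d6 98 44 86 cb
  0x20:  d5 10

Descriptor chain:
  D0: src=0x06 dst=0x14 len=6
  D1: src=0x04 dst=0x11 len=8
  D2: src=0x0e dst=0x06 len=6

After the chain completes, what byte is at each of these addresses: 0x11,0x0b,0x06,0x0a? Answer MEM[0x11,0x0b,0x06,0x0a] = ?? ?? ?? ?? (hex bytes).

MEM[0x11,0x0b,0x06,0x0a] = ed f3 86 14

[0] 0x06->0x14 len=6 : f3 97 c3 ea 51 44
[1] 0x04->0x11 len=8 : ed 14 f3 97 c3 ea 51 44
[2] 0x0e->0x06 len=6 : 86 f6 18 ed 14 f3
query mem[0x11]=0xed, mem[0x0b]=0xf3, mem[0x06]=0x86, mem[0x0a]=0x14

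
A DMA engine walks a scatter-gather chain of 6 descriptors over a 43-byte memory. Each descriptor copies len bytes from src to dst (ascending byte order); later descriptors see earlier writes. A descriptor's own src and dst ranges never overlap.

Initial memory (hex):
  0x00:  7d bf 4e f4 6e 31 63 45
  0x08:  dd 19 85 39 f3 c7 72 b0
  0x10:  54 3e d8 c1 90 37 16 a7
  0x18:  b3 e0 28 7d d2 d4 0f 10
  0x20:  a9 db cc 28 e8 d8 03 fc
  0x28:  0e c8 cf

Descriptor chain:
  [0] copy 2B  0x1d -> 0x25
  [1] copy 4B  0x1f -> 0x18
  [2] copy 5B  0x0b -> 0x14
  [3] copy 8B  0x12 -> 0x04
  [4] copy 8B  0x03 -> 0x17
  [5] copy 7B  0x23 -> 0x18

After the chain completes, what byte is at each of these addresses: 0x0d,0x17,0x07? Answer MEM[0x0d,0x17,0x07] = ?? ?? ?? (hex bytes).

MEM[0x0d,0x17,0x07] = c7 f4 f3

  after D0: wrote 2B at 0x25 = d40f
  after D1: wrote 4B at 0x18 = 10a9dbcc
  after D2: wrote 5B at 0x14 = 39f3c772b0
  after D3: wrote 8B at 0x04 = d8c139f3c772b0a9
  after D4: wrote 8B at 0x17 = f4d8c139f3c772b0
  after D5: wrote 7B at 0x18 = 28e8d40ffc0ec8
query mem[0x0d]=0xc7, mem[0x17]=0xf4, mem[0x07]=0xf3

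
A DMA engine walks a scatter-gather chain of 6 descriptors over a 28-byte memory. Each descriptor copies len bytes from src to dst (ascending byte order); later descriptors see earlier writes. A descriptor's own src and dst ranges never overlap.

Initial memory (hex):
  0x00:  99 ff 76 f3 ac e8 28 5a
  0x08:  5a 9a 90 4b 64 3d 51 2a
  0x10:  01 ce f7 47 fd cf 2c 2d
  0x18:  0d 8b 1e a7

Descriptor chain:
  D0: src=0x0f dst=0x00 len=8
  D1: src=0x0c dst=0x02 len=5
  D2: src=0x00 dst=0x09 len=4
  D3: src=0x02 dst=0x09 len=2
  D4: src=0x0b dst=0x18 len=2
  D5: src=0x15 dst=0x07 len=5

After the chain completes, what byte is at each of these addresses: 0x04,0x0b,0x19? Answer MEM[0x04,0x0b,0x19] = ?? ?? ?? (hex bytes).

[0] 0x0f->0x00 len=8 : 2a 01 ce f7 47 fd cf 2c
[1] 0x0c->0x02 len=5 : 64 3d 51 2a 01
[2] 0x00->0x09 len=4 : 2a 01 64 3d
[3] 0x02->0x09 len=2 : 64 3d
[4] 0x0b->0x18 len=2 : 64 3d
[5] 0x15->0x07 len=5 : cf 2c 2d 64 3d
query mem[0x04]=0x51, mem[0x0b]=0x3d, mem[0x19]=0x3d

MEM[0x04,0x0b,0x19] = 51 3d 3d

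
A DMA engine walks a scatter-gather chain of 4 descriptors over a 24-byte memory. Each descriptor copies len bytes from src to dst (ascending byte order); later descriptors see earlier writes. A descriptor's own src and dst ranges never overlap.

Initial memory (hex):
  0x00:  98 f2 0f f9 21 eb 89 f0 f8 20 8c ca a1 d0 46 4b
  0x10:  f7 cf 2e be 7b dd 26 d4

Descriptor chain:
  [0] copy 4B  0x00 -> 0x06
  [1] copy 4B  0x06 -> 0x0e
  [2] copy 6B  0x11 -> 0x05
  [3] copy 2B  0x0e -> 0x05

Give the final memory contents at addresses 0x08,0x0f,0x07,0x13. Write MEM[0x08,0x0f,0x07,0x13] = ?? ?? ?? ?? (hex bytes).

MEM[0x08,0x0f,0x07,0x13] = 7b f2 be be

[0] 0x00->0x06 len=4 : 98 f2 0f f9
[1] 0x06->0x0e len=4 : 98 f2 0f f9
[2] 0x11->0x05 len=6 : f9 2e be 7b dd 26
[3] 0x0e->0x05 len=2 : 98 f2
query mem[0x08]=0x7b, mem[0x0f]=0xf2, mem[0x07]=0xbe, mem[0x13]=0xbe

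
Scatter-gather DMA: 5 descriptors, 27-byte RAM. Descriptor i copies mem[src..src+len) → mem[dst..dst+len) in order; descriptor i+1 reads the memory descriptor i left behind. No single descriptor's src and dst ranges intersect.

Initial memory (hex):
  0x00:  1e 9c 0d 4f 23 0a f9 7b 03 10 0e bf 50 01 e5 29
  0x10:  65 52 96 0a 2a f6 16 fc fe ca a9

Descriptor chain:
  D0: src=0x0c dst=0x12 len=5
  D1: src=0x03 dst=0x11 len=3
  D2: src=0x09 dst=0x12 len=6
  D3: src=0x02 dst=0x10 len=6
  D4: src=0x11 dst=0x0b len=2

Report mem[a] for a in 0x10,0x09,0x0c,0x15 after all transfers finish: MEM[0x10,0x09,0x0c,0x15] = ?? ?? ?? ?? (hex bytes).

D0: mem[0x12..0x16] <- [50 01 e5 29 65]
D1: mem[0x11..0x13] <- [4f 23 0a]
D2: mem[0x12..0x17] <- [10 0e bf 50 01 e5]
D3: mem[0x10..0x15] <- [0d 4f 23 0a f9 7b]
D4: mem[0x0b..0x0c] <- [4f 23]
query mem[0x10]=0x0d, mem[0x09]=0x10, mem[0x0c]=0x23, mem[0x15]=0x7b

MEM[0x10,0x09,0x0c,0x15] = 0d 10 23 7b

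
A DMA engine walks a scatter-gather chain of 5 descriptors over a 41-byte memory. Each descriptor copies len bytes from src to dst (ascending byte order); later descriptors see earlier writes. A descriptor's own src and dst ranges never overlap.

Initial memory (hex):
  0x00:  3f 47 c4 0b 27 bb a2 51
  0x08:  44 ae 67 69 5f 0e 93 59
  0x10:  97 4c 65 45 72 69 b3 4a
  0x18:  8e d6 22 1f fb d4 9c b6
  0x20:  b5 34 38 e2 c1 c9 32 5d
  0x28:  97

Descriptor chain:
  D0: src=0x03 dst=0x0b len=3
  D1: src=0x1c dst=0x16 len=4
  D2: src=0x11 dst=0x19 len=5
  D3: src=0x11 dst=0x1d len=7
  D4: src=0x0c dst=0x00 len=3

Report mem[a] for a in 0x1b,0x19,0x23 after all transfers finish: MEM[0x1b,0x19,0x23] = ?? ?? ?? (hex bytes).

  after D0: wrote 3B at 0x0b = 0b27bb
  after D1: wrote 4B at 0x16 = fbd49cb6
  after D2: wrote 5B at 0x19 = 4c65457269
  after D3: wrote 7B at 0x1d = 4c65457269fbd4
  after D4: wrote 3B at 0x00 = 27bb93
query mem[0x1b]=0x45, mem[0x19]=0x4c, mem[0x23]=0xd4

MEM[0x1b,0x19,0x23] = 45 4c d4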